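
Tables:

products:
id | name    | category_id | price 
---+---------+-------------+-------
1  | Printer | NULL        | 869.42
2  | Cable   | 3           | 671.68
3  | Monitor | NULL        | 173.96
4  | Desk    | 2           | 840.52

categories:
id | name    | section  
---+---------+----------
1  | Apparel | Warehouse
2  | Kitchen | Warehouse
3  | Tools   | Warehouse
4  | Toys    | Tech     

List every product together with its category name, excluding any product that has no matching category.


INNER JOIN keeps only products rows whose category_id matches an id in categories. Walk through each product:
  - product 1 (Printer): category_id=NULL, no match -> dropped
  - product 2 (Cable): category_id=3 -> matches Tools
  - product 3 (Monitor): category_id=NULL, no match -> dropped
  - product 4 (Desk): category_id=2 -> matches Kitchen
So 2 of 4 rows are dropped.

SQL:
SELECT a.name, b.name AS category
FROM products a
INNER JOIN categories b ON a.category_id = b.id

Result:
name  | category
------+---------
Cable | Tools   
Desk  | Kitchen 


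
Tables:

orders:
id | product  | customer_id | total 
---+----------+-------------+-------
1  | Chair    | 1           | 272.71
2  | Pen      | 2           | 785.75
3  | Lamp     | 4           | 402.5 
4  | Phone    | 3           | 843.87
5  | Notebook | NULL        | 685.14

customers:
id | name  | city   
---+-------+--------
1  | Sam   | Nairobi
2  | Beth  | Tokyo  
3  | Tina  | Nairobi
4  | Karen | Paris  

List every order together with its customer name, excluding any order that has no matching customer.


INNER JOIN keeps only orders rows whose customer_id matches an id in customers. Walk through each order:
  - order 1 (Chair): customer_id=1 -> matches Sam
  - order 2 (Pen): customer_id=2 -> matches Beth
  - order 3 (Lamp): customer_id=4 -> matches Karen
  - order 4 (Phone): customer_id=3 -> matches Tina
  - order 5 (Notebook): customer_id=NULL, no match -> dropped
So 1 of 5 rows is dropped.

SQL:
SELECT a.product, b.name AS customer
FROM orders a
INNER JOIN customers b ON a.customer_id = b.id

Result:
product | customer
--------+---------
Chair   | Sam     
Pen     | Beth    
Lamp    | Karen   
Phone   | Tina    


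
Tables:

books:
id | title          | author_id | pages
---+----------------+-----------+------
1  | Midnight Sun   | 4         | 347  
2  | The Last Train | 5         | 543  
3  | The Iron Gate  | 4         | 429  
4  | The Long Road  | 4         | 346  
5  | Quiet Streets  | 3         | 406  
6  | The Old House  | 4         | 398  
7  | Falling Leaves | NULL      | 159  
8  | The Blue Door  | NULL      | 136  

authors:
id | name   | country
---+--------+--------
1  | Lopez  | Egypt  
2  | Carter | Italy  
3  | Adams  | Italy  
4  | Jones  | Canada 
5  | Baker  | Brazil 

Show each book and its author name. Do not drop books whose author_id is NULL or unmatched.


LEFT JOIN keeps every row from books (the left table); where author_id has no match in authors, the author columns become NULL. Walk through each book:
  - book 1 (Midnight Sun): author_id=4 -> matches Jones
  - book 2 (The Last Train): author_id=5 -> matches Baker
  - book 3 (The Iron Gate): author_id=4 -> matches Jones
  - book 4 (The Long Road): author_id=4 -> matches Jones
  - book 5 (Quiet Streets): author_id=3 -> matches Adams
  - book 6 (The Old House): author_id=4 -> matches Jones
  - book 7 (Falling Leaves): author_id=NULL, no match -> kept with NULL
  - book 8 (The Blue Door): author_id=NULL, no match -> kept with NULL
All 8 rows appear; 2 have NULL author.

SQL:
SELECT a.title, b.name AS author
FROM books a
LEFT JOIN authors b ON a.author_id = b.id

Result:
title          | author
---------------+-------
Midnight Sun   | Jones 
The Last Train | Baker 
The Iron Gate  | Jones 
The Long Road  | Jones 
Quiet Streets  | Adams 
The Old House  | Jones 
Falling Leaves | NULL  
The Blue Door  | NULL  


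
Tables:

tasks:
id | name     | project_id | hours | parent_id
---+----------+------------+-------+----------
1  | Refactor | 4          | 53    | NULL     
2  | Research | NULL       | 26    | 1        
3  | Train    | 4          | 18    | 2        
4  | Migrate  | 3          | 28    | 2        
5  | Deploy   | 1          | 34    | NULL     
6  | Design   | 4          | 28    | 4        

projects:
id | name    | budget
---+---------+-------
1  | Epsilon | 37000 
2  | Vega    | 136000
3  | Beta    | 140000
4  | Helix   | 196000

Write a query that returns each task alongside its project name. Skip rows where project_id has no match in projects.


INNER JOIN keeps only tasks rows whose project_id matches an id in projects. Walk through each task:
  - task 1 (Refactor): project_id=4 -> matches Helix
  - task 2 (Research): project_id=NULL, no match -> dropped
  - task 3 (Train): project_id=4 -> matches Helix
  - task 4 (Migrate): project_id=3 -> matches Beta
  - task 5 (Deploy): project_id=1 -> matches Epsilon
  - task 6 (Design): project_id=4 -> matches Helix
So 1 of 6 rows is dropped.

SQL:
SELECT a.name, b.name AS project
FROM tasks a
INNER JOIN projects b ON a.project_id = b.id

Result:
name     | project
---------+--------
Refactor | Helix  
Train    | Helix  
Migrate  | Beta   
Deploy   | Epsilon
Design   | Helix  


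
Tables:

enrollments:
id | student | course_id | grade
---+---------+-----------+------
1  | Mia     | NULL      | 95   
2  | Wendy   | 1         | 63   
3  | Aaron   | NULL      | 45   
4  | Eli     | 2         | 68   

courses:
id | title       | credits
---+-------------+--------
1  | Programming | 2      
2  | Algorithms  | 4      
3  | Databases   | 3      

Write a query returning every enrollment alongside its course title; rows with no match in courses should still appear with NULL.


LEFT JOIN keeps every row from enrollments (the left table); where course_id has no match in courses, the course columns become NULL. Walk through each enrollment:
  - enrollment 1 (Mia): course_id=NULL, no match -> kept with NULL
  - enrollment 2 (Wendy): course_id=1 -> matches Programming
  - enrollment 3 (Aaron): course_id=NULL, no match -> kept with NULL
  - enrollment 4 (Eli): course_id=2 -> matches Algorithms
All 4 rows appear; 2 have NULL course.

SQL:
SELECT a.student, b.title AS course
FROM enrollments a
LEFT JOIN courses b ON a.course_id = b.id

Result:
student | course     
--------+------------
Mia     | NULL       
Wendy   | Programming
Aaron   | NULL       
Eli     | Algorithms 


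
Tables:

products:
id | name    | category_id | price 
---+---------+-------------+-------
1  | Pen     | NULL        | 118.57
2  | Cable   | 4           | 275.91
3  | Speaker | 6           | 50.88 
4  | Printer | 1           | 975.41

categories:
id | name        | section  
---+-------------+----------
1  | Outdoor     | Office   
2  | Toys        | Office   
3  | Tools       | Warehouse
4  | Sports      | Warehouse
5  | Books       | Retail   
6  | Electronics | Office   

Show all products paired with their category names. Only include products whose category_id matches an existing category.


INNER JOIN keeps only products rows whose category_id matches an id in categories. Walk through each product:
  - product 1 (Pen): category_id=NULL, no match -> dropped
  - product 2 (Cable): category_id=4 -> matches Sports
  - product 3 (Speaker): category_id=6 -> matches Electronics
  - product 4 (Printer): category_id=1 -> matches Outdoor
So 1 of 4 rows is dropped.

SQL:
SELECT a.name, b.name AS category
FROM products a
INNER JOIN categories b ON a.category_id = b.id

Result:
name    | category   
--------+------------
Cable   | Sports     
Speaker | Electronics
Printer | Outdoor    


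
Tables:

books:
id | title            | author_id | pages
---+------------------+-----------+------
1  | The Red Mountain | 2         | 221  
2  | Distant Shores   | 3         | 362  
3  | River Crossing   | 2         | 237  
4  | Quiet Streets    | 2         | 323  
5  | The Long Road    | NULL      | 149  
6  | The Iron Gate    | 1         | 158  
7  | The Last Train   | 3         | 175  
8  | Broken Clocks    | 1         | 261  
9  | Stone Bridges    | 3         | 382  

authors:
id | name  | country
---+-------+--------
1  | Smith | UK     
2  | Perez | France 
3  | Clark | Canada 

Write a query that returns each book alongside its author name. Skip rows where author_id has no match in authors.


INNER JOIN keeps only books rows whose author_id matches an id in authors. Walk through each book:
  - book 1 (The Red Mountain): author_id=2 -> matches Perez
  - book 2 (Distant Shores): author_id=3 -> matches Clark
  - book 3 (River Crossing): author_id=2 -> matches Perez
  - book 4 (Quiet Streets): author_id=2 -> matches Perez
  - book 5 (The Long Road): author_id=NULL, no match -> dropped
  - book 6 (The Iron Gate): author_id=1 -> matches Smith
  - book 7 (The Last Train): author_id=3 -> matches Clark
  - book 8 (Broken Clocks): author_id=1 -> matches Smith
  - book 9 (Stone Bridges): author_id=3 -> matches Clark
So 1 of 9 rows is dropped.

SQL:
SELECT a.title, b.name AS author
FROM books a
INNER JOIN authors b ON a.author_id = b.id

Result:
title            | author
-----------------+-------
The Red Mountain | Perez 
Distant Shores   | Clark 
River Crossing   | Perez 
Quiet Streets    | Perez 
The Iron Gate    | Smith 
The Last Train   | Clark 
Broken Clocks    | Smith 
Stone Bridges    | Clark 


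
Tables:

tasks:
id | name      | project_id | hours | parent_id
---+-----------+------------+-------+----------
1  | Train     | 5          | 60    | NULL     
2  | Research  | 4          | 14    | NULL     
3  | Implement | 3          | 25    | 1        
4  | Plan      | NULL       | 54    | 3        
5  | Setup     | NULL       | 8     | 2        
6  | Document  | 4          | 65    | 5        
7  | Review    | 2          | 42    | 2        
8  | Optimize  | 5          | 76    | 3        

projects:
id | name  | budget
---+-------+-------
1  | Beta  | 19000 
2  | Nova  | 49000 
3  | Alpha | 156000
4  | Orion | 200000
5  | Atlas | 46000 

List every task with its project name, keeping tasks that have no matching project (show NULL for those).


LEFT JOIN keeps every row from tasks (the left table); where project_id has no match in projects, the project columns become NULL. Walk through each task:
  - task 1 (Train): project_id=5 -> matches Atlas
  - task 2 (Research): project_id=4 -> matches Orion
  - task 3 (Implement): project_id=3 -> matches Alpha
  - task 4 (Plan): project_id=NULL, no match -> kept with NULL
  - task 5 (Setup): project_id=NULL, no match -> kept with NULL
  - task 6 (Document): project_id=4 -> matches Orion
  - task 7 (Review): project_id=2 -> matches Nova
  - task 8 (Optimize): project_id=5 -> matches Atlas
All 8 rows appear; 2 have NULL project.

SQL:
SELECT a.name, b.name AS project
FROM tasks a
LEFT JOIN projects b ON a.project_id = b.id

Result:
name      | project
----------+--------
Train     | Atlas  
Research  | Orion  
Implement | Alpha  
Plan      | NULL   
Setup     | NULL   
Document  | Orion  
Review    | Nova   
Optimize  | Atlas  


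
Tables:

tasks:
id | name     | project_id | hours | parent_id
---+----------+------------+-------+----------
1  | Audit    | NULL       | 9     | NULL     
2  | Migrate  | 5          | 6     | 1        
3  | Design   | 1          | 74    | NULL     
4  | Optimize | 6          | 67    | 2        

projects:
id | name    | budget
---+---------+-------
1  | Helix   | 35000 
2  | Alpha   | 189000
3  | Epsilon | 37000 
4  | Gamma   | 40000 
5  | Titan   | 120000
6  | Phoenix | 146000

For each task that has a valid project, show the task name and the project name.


INNER JOIN keeps only tasks rows whose project_id matches an id in projects. Walk through each task:
  - task 1 (Audit): project_id=NULL, no match -> dropped
  - task 2 (Migrate): project_id=5 -> matches Titan
  - task 3 (Design): project_id=1 -> matches Helix
  - task 4 (Optimize): project_id=6 -> matches Phoenix
So 1 of 4 rows is dropped.

SQL:
SELECT a.name, b.name AS project
FROM tasks a
INNER JOIN projects b ON a.project_id = b.id

Result:
name     | project
---------+--------
Migrate  | Titan  
Design   | Helix  
Optimize | Phoenix


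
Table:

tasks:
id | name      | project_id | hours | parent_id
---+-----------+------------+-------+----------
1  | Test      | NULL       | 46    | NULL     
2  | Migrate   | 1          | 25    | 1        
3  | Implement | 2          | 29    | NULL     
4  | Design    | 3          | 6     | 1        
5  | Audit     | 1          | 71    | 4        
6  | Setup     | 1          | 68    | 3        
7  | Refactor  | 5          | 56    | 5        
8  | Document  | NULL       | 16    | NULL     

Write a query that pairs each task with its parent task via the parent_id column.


This is a self-join: tasks is joined to a second copy of itself, matching each row's parent_id to another row's id. Use LEFT JOIN so rows with parent_id=NULL are kept.
  - task 1 (Test): parent_id=NULL -> NULL
  - task 2 (Migrate): parent_id=1 -> Test
  - task 3 (Implement): parent_id=NULL -> NULL
  - task 4 (Design): parent_id=1 -> Test
  - task 5 (Audit): parent_id=4 -> Design
  - task 6 (Setup): parent_id=3 -> Implement
  - task 7 (Refactor): parent_id=5 -> Audit
  - task 8 (Document): parent_id=NULL -> NULL

SQL:
SELECT a.name AS item, b.name AS parent
FROM tasks a
LEFT JOIN tasks b ON a.parent_id = b.id

Result:
item      | parent   
----------+----------
Test      | NULL     
Migrate   | Test     
Implement | NULL     
Design    | Test     
Audit     | Design   
Setup     | Implement
Refactor  | Audit    
Document  | NULL     


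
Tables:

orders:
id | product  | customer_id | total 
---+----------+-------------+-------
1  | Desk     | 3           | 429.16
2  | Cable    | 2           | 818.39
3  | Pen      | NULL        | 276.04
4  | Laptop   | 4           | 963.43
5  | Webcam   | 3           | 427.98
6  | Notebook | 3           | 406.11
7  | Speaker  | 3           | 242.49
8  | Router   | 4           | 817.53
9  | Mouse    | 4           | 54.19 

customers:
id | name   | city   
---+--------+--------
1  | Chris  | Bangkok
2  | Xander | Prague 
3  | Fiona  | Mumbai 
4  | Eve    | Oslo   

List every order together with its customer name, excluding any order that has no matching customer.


INNER JOIN keeps only orders rows whose customer_id matches an id in customers. Walk through each order:
  - order 1 (Desk): customer_id=3 -> matches Fiona
  - order 2 (Cable): customer_id=2 -> matches Xander
  - order 3 (Pen): customer_id=NULL, no match -> dropped
  - order 4 (Laptop): customer_id=4 -> matches Eve
  - order 5 (Webcam): customer_id=3 -> matches Fiona
  - order 6 (Notebook): customer_id=3 -> matches Fiona
  - order 7 (Speaker): customer_id=3 -> matches Fiona
  - order 8 (Router): customer_id=4 -> matches Eve
  - order 9 (Mouse): customer_id=4 -> matches Eve
So 1 of 9 rows is dropped.

SQL:
SELECT a.product, b.name AS customer
FROM orders a
INNER JOIN customers b ON a.customer_id = b.id

Result:
product  | customer
---------+---------
Desk     | Fiona   
Cable    | Xander  
Laptop   | Eve     
Webcam   | Fiona   
Notebook | Fiona   
Speaker  | Fiona   
Router   | Eve     
Mouse    | Eve     


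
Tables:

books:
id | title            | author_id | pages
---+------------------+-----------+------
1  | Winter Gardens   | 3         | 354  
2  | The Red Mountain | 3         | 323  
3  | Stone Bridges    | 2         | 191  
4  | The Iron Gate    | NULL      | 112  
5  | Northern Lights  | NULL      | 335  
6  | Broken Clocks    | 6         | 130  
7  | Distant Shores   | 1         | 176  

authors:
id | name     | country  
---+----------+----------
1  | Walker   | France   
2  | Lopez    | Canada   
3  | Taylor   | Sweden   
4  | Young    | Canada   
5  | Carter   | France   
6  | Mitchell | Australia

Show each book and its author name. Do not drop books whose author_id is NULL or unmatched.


LEFT JOIN keeps every row from books (the left table); where author_id has no match in authors, the author columns become NULL. Walk through each book:
  - book 1 (Winter Gardens): author_id=3 -> matches Taylor
  - book 2 (The Red Mountain): author_id=3 -> matches Taylor
  - book 3 (Stone Bridges): author_id=2 -> matches Lopez
  - book 4 (The Iron Gate): author_id=NULL, no match -> kept with NULL
  - book 5 (Northern Lights): author_id=NULL, no match -> kept with NULL
  - book 6 (Broken Clocks): author_id=6 -> matches Mitchell
  - book 7 (Distant Shores): author_id=1 -> matches Walker
All 7 rows appear; 2 have NULL author.

SQL:
SELECT a.title, b.name AS author
FROM books a
LEFT JOIN authors b ON a.author_id = b.id

Result:
title            | author  
-----------------+---------
Winter Gardens   | Taylor  
The Red Mountain | Taylor  
Stone Bridges    | Lopez   
The Iron Gate    | NULL    
Northern Lights  | NULL    
Broken Clocks    | Mitchell
Distant Shores   | Walker  


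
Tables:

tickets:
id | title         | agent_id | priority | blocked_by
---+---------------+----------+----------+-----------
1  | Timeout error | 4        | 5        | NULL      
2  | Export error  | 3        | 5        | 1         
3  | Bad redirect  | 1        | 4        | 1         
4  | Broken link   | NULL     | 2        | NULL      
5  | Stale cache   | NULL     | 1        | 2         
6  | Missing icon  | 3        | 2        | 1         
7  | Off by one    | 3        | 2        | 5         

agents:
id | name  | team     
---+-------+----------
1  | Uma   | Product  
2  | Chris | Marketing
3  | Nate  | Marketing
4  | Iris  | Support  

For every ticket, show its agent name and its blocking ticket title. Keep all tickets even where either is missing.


Two LEFT JOINs from the same base table tickets: one to agents via agent_id, one to tickets itself via blocked_by. Both are LEFT so every ticket is preserved.
Match against agents:
  - ticket 1 (Timeout error): agent_id=4 -> matches Iris
  - ticket 2 (Export error): agent_id=3 -> matches Nate
  - ticket 3 (Bad redirect): agent_id=1 -> matches Uma
  - ticket 4 (Broken link): agent_id=NULL, no match -> kept with NULL
  - ticket 5 (Stale cache): agent_id=NULL, no match -> kept with NULL
  - ticket 6 (Missing icon): agent_id=3 -> matches Nate
  - ticket 7 (Off by one): agent_id=3 -> matches Nate
Match against tickets (self):
  - ticket 1 (Timeout error): blocked_by=NULL -> NULL
  - ticket 2 (Export error): blocked_by=1 -> Timeout error
  - ticket 3 (Bad redirect): blocked_by=1 -> Timeout error
  - ticket 4 (Broken link): blocked_by=NULL -> NULL
  - ticket 5 (Stale cache): blocked_by=2 -> Export error
  - ticket 6 (Missing icon): blocked_by=1 -> Timeout error
  - ticket 7 (Off by one): blocked_by=5 -> Stale cache

SQL:
SELECT a.title, b.name AS agent, c.title AS blocked_by
FROM tickets a
LEFT JOIN agents b ON a.agent_id = b.id
LEFT JOIN tickets c ON a.blocked_by = c.id

Result:
title         | agent | blocked_by   
--------------+-------+--------------
Timeout error | Iris  | NULL         
Export error  | Nate  | Timeout error
Bad redirect  | Uma   | Timeout error
Broken link   | NULL  | NULL         
Stale cache   | NULL  | Export error 
Missing icon  | Nate  | Timeout error
Off by one    | Nate  | Stale cache  


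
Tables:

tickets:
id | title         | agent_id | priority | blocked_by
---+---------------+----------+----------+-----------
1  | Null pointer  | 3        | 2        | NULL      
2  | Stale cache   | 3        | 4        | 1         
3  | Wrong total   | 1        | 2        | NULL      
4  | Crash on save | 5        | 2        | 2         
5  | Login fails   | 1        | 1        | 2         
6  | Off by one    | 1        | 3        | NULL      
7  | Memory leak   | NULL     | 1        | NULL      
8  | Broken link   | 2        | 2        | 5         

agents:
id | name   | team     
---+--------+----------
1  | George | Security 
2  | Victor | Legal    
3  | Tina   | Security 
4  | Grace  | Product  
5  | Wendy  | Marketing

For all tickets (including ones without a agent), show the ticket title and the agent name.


LEFT JOIN keeps every row from tickets (the left table); where agent_id has no match in agents, the agent columns become NULL. Walk through each ticket:
  - ticket 1 (Null pointer): agent_id=3 -> matches Tina
  - ticket 2 (Stale cache): agent_id=3 -> matches Tina
  - ticket 3 (Wrong total): agent_id=1 -> matches George
  - ticket 4 (Crash on save): agent_id=5 -> matches Wendy
  - ticket 5 (Login fails): agent_id=1 -> matches George
  - ticket 6 (Off by one): agent_id=1 -> matches George
  - ticket 7 (Memory leak): agent_id=NULL, no match -> kept with NULL
  - ticket 8 (Broken link): agent_id=2 -> matches Victor
All 8 rows appear; 1 has NULL agent.

SQL:
SELECT a.title, b.name AS agent
FROM tickets a
LEFT JOIN agents b ON a.agent_id = b.id

Result:
title         | agent 
--------------+-------
Null pointer  | Tina  
Stale cache   | Tina  
Wrong total   | George
Crash on save | Wendy 
Login fails   | George
Off by one    | George
Memory leak   | NULL  
Broken link   | Victor


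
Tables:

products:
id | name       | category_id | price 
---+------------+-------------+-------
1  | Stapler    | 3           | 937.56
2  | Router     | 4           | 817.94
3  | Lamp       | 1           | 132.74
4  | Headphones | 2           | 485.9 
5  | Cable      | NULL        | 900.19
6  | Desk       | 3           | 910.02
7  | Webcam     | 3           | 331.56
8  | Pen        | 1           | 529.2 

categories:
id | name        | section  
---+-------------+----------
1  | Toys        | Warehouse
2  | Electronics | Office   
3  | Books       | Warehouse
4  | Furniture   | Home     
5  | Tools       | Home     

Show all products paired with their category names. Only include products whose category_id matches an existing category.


INNER JOIN keeps only products rows whose category_id matches an id in categories. Walk through each product:
  - product 1 (Stapler): category_id=3 -> matches Books
  - product 2 (Router): category_id=4 -> matches Furniture
  - product 3 (Lamp): category_id=1 -> matches Toys
  - product 4 (Headphones): category_id=2 -> matches Electronics
  - product 5 (Cable): category_id=NULL, no match -> dropped
  - product 6 (Desk): category_id=3 -> matches Books
  - product 7 (Webcam): category_id=3 -> matches Books
  - product 8 (Pen): category_id=1 -> matches Toys
So 1 of 8 rows is dropped.

SQL:
SELECT a.name, b.name AS category
FROM products a
INNER JOIN categories b ON a.category_id = b.id

Result:
name       | category   
-----------+------------
Stapler    | Books      
Router     | Furniture  
Lamp       | Toys       
Headphones | Electronics
Desk       | Books      
Webcam     | Books      
Pen        | Toys       


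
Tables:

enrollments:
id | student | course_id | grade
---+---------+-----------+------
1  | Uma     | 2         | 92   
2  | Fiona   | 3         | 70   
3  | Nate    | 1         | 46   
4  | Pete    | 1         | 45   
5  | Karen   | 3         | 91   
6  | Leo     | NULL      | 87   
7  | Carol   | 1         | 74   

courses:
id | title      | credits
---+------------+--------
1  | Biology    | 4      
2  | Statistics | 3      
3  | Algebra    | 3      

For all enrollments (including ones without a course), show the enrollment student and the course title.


LEFT JOIN keeps every row from enrollments (the left table); where course_id has no match in courses, the course columns become NULL. Walk through each enrollment:
  - enrollment 1 (Uma): course_id=2 -> matches Statistics
  - enrollment 2 (Fiona): course_id=3 -> matches Algebra
  - enrollment 3 (Nate): course_id=1 -> matches Biology
  - enrollment 4 (Pete): course_id=1 -> matches Biology
  - enrollment 5 (Karen): course_id=3 -> matches Algebra
  - enrollment 6 (Leo): course_id=NULL, no match -> kept with NULL
  - enrollment 7 (Carol): course_id=1 -> matches Biology
All 7 rows appear; 1 has NULL course.

SQL:
SELECT a.student, b.title AS course
FROM enrollments a
LEFT JOIN courses b ON a.course_id = b.id

Result:
student | course    
--------+-----------
Uma     | Statistics
Fiona   | Algebra   
Nate    | Biology   
Pete    | Biology   
Karen   | Algebra   
Leo     | NULL      
Carol   | Biology   


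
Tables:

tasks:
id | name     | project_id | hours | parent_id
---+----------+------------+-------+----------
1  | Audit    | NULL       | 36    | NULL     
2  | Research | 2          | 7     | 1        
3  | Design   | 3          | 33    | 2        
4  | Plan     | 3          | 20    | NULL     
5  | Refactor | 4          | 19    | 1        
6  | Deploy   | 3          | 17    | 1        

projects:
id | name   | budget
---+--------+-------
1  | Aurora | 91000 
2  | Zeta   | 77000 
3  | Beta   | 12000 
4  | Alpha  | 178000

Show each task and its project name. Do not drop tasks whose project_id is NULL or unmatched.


LEFT JOIN keeps every row from tasks (the left table); where project_id has no match in projects, the project columns become NULL. Walk through each task:
  - task 1 (Audit): project_id=NULL, no match -> kept with NULL
  - task 2 (Research): project_id=2 -> matches Zeta
  - task 3 (Design): project_id=3 -> matches Beta
  - task 4 (Plan): project_id=3 -> matches Beta
  - task 5 (Refactor): project_id=4 -> matches Alpha
  - task 6 (Deploy): project_id=3 -> matches Beta
All 6 rows appear; 1 has NULL project.

SQL:
SELECT a.name, b.name AS project
FROM tasks a
LEFT JOIN projects b ON a.project_id = b.id

Result:
name     | project
---------+--------
Audit    | NULL   
Research | Zeta   
Design   | Beta   
Plan     | Beta   
Refactor | Alpha  
Deploy   | Beta   


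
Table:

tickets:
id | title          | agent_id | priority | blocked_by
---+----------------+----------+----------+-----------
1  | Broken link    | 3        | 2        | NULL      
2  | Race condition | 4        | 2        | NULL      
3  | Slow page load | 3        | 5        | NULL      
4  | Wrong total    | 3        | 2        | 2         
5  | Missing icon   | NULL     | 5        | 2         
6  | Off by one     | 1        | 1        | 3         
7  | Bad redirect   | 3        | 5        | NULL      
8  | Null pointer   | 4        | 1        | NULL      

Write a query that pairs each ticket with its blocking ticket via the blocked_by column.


This is a self-join: tickets is joined to a second copy of itself, matching each row's blocked_by to another row's id. Use LEFT JOIN so rows with blocked_by=NULL are kept.
  - ticket 1 (Broken link): blocked_by=NULL -> NULL
  - ticket 2 (Race condition): blocked_by=NULL -> NULL
  - ticket 3 (Slow page load): blocked_by=NULL -> NULL
  - ticket 4 (Wrong total): blocked_by=2 -> Race condition
  - ticket 5 (Missing icon): blocked_by=2 -> Race condition
  - ticket 6 (Off by one): blocked_by=3 -> Slow page load
  - ticket 7 (Bad redirect): blocked_by=NULL -> NULL
  - ticket 8 (Null pointer): blocked_by=NULL -> NULL

SQL:
SELECT a.title AS item, b.title AS blocked_by
FROM tickets a
LEFT JOIN tickets b ON a.blocked_by = b.id

Result:
item           | blocked_by    
---------------+---------------
Broken link    | NULL          
Race condition | NULL          
Slow page load | NULL          
Wrong total    | Race condition
Missing icon   | Race condition
Off by one     | Slow page load
Bad redirect   | NULL          
Null pointer   | NULL          


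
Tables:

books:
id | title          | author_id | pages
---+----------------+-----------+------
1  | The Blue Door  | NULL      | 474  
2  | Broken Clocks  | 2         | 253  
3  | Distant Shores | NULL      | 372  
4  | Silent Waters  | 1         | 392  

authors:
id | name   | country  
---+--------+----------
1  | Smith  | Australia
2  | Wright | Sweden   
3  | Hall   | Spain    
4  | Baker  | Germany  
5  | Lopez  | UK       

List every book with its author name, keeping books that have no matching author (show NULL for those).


LEFT JOIN keeps every row from books (the left table); where author_id has no match in authors, the author columns become NULL. Walk through each book:
  - book 1 (The Blue Door): author_id=NULL, no match -> kept with NULL
  - book 2 (Broken Clocks): author_id=2 -> matches Wright
  - book 3 (Distant Shores): author_id=NULL, no match -> kept with NULL
  - book 4 (Silent Waters): author_id=1 -> matches Smith
All 4 rows appear; 2 have NULL author.

SQL:
SELECT a.title, b.name AS author
FROM books a
LEFT JOIN authors b ON a.author_id = b.id

Result:
title          | author
---------------+-------
The Blue Door  | NULL  
Broken Clocks  | Wright
Distant Shores | NULL  
Silent Waters  | Smith 


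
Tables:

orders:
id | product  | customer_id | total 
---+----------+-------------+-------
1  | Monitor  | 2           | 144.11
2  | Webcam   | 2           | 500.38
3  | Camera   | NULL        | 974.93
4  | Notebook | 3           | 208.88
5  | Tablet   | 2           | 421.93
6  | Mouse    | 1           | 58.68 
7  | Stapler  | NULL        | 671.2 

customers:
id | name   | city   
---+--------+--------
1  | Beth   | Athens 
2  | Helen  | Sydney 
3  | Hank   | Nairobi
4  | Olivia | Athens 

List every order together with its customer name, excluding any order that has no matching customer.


INNER JOIN keeps only orders rows whose customer_id matches an id in customers. Walk through each order:
  - order 1 (Monitor): customer_id=2 -> matches Helen
  - order 2 (Webcam): customer_id=2 -> matches Helen
  - order 3 (Camera): customer_id=NULL, no match -> dropped
  - order 4 (Notebook): customer_id=3 -> matches Hank
  - order 5 (Tablet): customer_id=2 -> matches Helen
  - order 6 (Mouse): customer_id=1 -> matches Beth
  - order 7 (Stapler): customer_id=NULL, no match -> dropped
So 2 of 7 rows are dropped.

SQL:
SELECT a.product, b.name AS customer
FROM orders a
INNER JOIN customers b ON a.customer_id = b.id

Result:
product  | customer
---------+---------
Monitor  | Helen   
Webcam   | Helen   
Notebook | Hank    
Tablet   | Helen   
Mouse    | Beth    


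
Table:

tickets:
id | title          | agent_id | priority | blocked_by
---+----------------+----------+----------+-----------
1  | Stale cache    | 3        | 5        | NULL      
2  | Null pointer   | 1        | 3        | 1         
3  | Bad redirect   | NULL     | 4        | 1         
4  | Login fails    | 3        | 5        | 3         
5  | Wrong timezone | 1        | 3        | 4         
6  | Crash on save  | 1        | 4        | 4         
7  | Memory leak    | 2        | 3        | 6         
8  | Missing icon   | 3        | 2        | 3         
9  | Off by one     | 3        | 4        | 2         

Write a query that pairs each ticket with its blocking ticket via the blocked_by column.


This is a self-join: tickets is joined to a second copy of itself, matching each row's blocked_by to another row's id. Use LEFT JOIN so rows with blocked_by=NULL are kept.
  - ticket 1 (Stale cache): blocked_by=NULL -> NULL
  - ticket 2 (Null pointer): blocked_by=1 -> Stale cache
  - ticket 3 (Bad redirect): blocked_by=1 -> Stale cache
  - ticket 4 (Login fails): blocked_by=3 -> Bad redirect
  - ticket 5 (Wrong timezone): blocked_by=4 -> Login fails
  - ticket 6 (Crash on save): blocked_by=4 -> Login fails
  - ticket 7 (Memory leak): blocked_by=6 -> Crash on save
  - ticket 8 (Missing icon): blocked_by=3 -> Bad redirect
  - ticket 9 (Off by one): blocked_by=2 -> Null pointer

SQL:
SELECT a.title AS item, b.title AS blocked_by
FROM tickets a
LEFT JOIN tickets b ON a.blocked_by = b.id

Result:
item           | blocked_by   
---------------+--------------
Stale cache    | NULL         
Null pointer   | Stale cache  
Bad redirect   | Stale cache  
Login fails    | Bad redirect 
Wrong timezone | Login fails  
Crash on save  | Login fails  
Memory leak    | Crash on save
Missing icon   | Bad redirect 
Off by one     | Null pointer 


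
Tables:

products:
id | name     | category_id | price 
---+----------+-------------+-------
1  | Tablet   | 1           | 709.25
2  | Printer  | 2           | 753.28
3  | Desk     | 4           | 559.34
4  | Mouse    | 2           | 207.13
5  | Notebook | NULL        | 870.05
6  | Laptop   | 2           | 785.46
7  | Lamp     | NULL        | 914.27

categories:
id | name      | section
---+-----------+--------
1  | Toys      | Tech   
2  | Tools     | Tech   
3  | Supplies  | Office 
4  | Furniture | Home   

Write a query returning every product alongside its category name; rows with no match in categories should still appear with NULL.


LEFT JOIN keeps every row from products (the left table); where category_id has no match in categories, the category columns become NULL. Walk through each product:
  - product 1 (Tablet): category_id=1 -> matches Toys
  - product 2 (Printer): category_id=2 -> matches Tools
  - product 3 (Desk): category_id=4 -> matches Furniture
  - product 4 (Mouse): category_id=2 -> matches Tools
  - product 5 (Notebook): category_id=NULL, no match -> kept with NULL
  - product 6 (Laptop): category_id=2 -> matches Tools
  - product 7 (Lamp): category_id=NULL, no match -> kept with NULL
All 7 rows appear; 2 have NULL category.

SQL:
SELECT a.name, b.name AS category
FROM products a
LEFT JOIN categories b ON a.category_id = b.id

Result:
name     | category 
---------+----------
Tablet   | Toys     
Printer  | Tools    
Desk     | Furniture
Mouse    | Tools    
Notebook | NULL     
Laptop   | Tools    
Lamp     | NULL     


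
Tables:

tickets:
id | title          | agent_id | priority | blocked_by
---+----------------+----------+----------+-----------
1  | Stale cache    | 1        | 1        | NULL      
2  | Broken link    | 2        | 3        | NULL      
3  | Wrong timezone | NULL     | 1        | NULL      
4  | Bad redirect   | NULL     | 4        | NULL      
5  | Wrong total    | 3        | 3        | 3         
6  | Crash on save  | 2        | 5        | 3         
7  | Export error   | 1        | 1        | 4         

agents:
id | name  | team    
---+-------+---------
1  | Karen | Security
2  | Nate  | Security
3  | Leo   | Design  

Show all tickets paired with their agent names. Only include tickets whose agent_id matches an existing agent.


INNER JOIN keeps only tickets rows whose agent_id matches an id in agents. Walk through each ticket:
  - ticket 1 (Stale cache): agent_id=1 -> matches Karen
  - ticket 2 (Broken link): agent_id=2 -> matches Nate
  - ticket 3 (Wrong timezone): agent_id=NULL, no match -> dropped
  - ticket 4 (Bad redirect): agent_id=NULL, no match -> dropped
  - ticket 5 (Wrong total): agent_id=3 -> matches Leo
  - ticket 6 (Crash on save): agent_id=2 -> matches Nate
  - ticket 7 (Export error): agent_id=1 -> matches Karen
So 2 of 7 rows are dropped.

SQL:
SELECT a.title, b.name AS agent
FROM tickets a
INNER JOIN agents b ON a.agent_id = b.id

Result:
title         | agent
--------------+------
Stale cache   | Karen
Broken link   | Nate 
Wrong total   | Leo  
Crash on save | Nate 
Export error  | Karen


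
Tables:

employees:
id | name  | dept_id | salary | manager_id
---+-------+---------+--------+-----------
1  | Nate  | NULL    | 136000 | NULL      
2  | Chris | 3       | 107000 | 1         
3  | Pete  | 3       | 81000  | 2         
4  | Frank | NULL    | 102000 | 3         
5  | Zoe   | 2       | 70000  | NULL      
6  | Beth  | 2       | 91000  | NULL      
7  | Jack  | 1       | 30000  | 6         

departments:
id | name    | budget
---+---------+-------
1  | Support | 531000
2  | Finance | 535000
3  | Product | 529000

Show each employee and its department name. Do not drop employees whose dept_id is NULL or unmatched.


LEFT JOIN keeps every row from employees (the left table); where dept_id has no match in departments, the department columns become NULL. Walk through each employee:
  - employee 1 (Nate): dept_id=NULL, no match -> kept with NULL
  - employee 2 (Chris): dept_id=3 -> matches Product
  - employee 3 (Pete): dept_id=3 -> matches Product
  - employee 4 (Frank): dept_id=NULL, no match -> kept with NULL
  - employee 5 (Zoe): dept_id=2 -> matches Finance
  - employee 6 (Beth): dept_id=2 -> matches Finance
  - employee 7 (Jack): dept_id=1 -> matches Support
All 7 rows appear; 2 have NULL department.

SQL:
SELECT a.name, b.name AS department
FROM employees a
LEFT JOIN departments b ON a.dept_id = b.id

Result:
name  | department
------+-----------
Nate  | NULL      
Chris | Product   
Pete  | Product   
Frank | NULL      
Zoe   | Finance   
Beth  | Finance   
Jack  | Support   


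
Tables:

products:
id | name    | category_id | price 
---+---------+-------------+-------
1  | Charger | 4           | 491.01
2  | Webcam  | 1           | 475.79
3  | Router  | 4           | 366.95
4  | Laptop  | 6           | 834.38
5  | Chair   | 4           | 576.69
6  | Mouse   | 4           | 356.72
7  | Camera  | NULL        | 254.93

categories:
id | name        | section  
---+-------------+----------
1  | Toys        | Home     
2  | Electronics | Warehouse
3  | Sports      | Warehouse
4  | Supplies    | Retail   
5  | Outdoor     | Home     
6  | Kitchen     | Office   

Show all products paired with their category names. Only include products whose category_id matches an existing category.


INNER JOIN keeps only products rows whose category_id matches an id in categories. Walk through each product:
  - product 1 (Charger): category_id=4 -> matches Supplies
  - product 2 (Webcam): category_id=1 -> matches Toys
  - product 3 (Router): category_id=4 -> matches Supplies
  - product 4 (Laptop): category_id=6 -> matches Kitchen
  - product 5 (Chair): category_id=4 -> matches Supplies
  - product 6 (Mouse): category_id=4 -> matches Supplies
  - product 7 (Camera): category_id=NULL, no match -> dropped
So 1 of 7 rows is dropped.

SQL:
SELECT a.name, b.name AS category
FROM products a
INNER JOIN categories b ON a.category_id = b.id

Result:
name    | category
--------+---------
Charger | Supplies
Webcam  | Toys    
Router  | Supplies
Laptop  | Kitchen 
Chair   | Supplies
Mouse   | Supplies


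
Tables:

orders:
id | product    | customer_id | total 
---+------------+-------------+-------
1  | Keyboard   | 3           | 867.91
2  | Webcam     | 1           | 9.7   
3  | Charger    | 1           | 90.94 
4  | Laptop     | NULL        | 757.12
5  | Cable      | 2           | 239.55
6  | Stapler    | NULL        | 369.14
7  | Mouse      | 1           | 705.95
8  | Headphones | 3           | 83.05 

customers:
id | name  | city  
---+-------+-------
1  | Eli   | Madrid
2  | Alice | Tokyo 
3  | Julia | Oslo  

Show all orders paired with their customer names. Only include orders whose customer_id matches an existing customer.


INNER JOIN keeps only orders rows whose customer_id matches an id in customers. Walk through each order:
  - order 1 (Keyboard): customer_id=3 -> matches Julia
  - order 2 (Webcam): customer_id=1 -> matches Eli
  - order 3 (Charger): customer_id=1 -> matches Eli
  - order 4 (Laptop): customer_id=NULL, no match -> dropped
  - order 5 (Cable): customer_id=2 -> matches Alice
  - order 6 (Stapler): customer_id=NULL, no match -> dropped
  - order 7 (Mouse): customer_id=1 -> matches Eli
  - order 8 (Headphones): customer_id=3 -> matches Julia
So 2 of 8 rows are dropped.

SQL:
SELECT a.product, b.name AS customer
FROM orders a
INNER JOIN customers b ON a.customer_id = b.id

Result:
product    | customer
-----------+---------
Keyboard   | Julia   
Webcam     | Eli     
Charger    | Eli     
Cable      | Alice   
Mouse      | Eli     
Headphones | Julia   


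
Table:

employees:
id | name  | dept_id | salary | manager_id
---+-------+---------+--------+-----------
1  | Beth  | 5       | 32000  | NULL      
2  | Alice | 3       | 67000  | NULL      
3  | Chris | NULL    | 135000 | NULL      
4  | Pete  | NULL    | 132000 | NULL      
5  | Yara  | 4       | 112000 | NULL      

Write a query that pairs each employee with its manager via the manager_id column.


This is a self-join: employees is joined to a second copy of itself, matching each row's manager_id to another row's id. Use LEFT JOIN so rows with manager_id=NULL are kept.
  - employee 1 (Beth): manager_id=NULL -> NULL
  - employee 2 (Alice): manager_id=NULL -> NULL
  - employee 3 (Chris): manager_id=NULL -> NULL
  - employee 4 (Pete): manager_id=NULL -> NULL
  - employee 5 (Yara): manager_id=NULL -> NULL

SQL:
SELECT a.name AS item, b.name AS manager
FROM employees a
LEFT JOIN employees b ON a.manager_id = b.id

Result:
item  | manager
------+--------
Beth  | NULL   
Alice | NULL   
Chris | NULL   
Pete  | NULL   
Yara  | NULL   


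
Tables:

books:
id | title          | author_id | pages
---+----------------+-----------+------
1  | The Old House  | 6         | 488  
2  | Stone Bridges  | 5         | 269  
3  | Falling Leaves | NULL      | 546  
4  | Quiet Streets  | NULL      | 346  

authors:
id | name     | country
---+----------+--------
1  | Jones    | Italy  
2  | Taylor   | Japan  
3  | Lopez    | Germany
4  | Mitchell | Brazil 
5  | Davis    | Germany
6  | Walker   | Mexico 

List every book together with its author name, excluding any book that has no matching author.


INNER JOIN keeps only books rows whose author_id matches an id in authors. Walk through each book:
  - book 1 (The Old House): author_id=6 -> matches Walker
  - book 2 (Stone Bridges): author_id=5 -> matches Davis
  - book 3 (Falling Leaves): author_id=NULL, no match -> dropped
  - book 4 (Quiet Streets): author_id=NULL, no match -> dropped
So 2 of 4 rows are dropped.

SQL:
SELECT a.title, b.name AS author
FROM books a
INNER JOIN authors b ON a.author_id = b.id

Result:
title         | author
--------------+-------
The Old House | Walker
Stone Bridges | Davis 
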